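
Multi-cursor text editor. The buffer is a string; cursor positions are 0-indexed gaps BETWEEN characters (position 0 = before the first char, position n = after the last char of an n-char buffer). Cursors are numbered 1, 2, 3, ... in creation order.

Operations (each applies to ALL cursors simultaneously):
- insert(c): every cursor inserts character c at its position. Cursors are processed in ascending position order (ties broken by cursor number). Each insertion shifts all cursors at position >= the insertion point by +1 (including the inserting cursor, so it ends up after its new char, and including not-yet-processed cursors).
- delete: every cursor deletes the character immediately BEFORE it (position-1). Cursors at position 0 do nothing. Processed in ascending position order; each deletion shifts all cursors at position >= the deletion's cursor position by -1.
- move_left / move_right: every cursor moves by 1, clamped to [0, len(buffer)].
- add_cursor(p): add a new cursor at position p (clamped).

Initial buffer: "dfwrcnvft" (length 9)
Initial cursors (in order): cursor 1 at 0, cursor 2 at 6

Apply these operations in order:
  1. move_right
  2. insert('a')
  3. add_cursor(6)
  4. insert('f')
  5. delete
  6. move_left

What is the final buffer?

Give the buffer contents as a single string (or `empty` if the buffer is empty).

Answer: dafwrcnvaft

Derivation:
After op 1 (move_right): buffer="dfwrcnvft" (len 9), cursors c1@1 c2@7, authorship .........
After op 2 (insert('a')): buffer="dafwrcnvaft" (len 11), cursors c1@2 c2@9, authorship .1......2..
After op 3 (add_cursor(6)): buffer="dafwrcnvaft" (len 11), cursors c1@2 c3@6 c2@9, authorship .1......2..
After op 4 (insert('f')): buffer="daffwrcfnvafft" (len 14), cursors c1@3 c3@8 c2@12, authorship .11....3..22..
After op 5 (delete): buffer="dafwrcnvaft" (len 11), cursors c1@2 c3@6 c2@9, authorship .1......2..
After op 6 (move_left): buffer="dafwrcnvaft" (len 11), cursors c1@1 c3@5 c2@8, authorship .1......2..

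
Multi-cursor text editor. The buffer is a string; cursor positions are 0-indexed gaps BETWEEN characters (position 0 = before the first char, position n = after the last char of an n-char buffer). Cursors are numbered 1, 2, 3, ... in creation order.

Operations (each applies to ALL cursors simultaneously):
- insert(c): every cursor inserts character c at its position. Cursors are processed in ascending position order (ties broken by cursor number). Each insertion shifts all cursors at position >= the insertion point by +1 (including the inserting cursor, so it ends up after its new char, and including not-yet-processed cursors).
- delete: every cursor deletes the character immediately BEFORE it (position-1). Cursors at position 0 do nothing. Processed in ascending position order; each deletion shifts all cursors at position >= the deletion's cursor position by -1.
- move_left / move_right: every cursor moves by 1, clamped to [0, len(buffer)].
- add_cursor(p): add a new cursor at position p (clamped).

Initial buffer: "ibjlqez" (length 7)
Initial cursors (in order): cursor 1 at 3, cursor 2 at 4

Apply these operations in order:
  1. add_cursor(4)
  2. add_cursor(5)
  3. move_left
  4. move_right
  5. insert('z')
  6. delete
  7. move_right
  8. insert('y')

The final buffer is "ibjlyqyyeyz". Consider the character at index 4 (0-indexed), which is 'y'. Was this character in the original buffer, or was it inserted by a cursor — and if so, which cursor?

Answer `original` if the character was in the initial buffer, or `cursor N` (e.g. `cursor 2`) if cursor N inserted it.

Answer: cursor 1

Derivation:
After op 1 (add_cursor(4)): buffer="ibjlqez" (len 7), cursors c1@3 c2@4 c3@4, authorship .......
After op 2 (add_cursor(5)): buffer="ibjlqez" (len 7), cursors c1@3 c2@4 c3@4 c4@5, authorship .......
After op 3 (move_left): buffer="ibjlqez" (len 7), cursors c1@2 c2@3 c3@3 c4@4, authorship .......
After op 4 (move_right): buffer="ibjlqez" (len 7), cursors c1@3 c2@4 c3@4 c4@5, authorship .......
After op 5 (insert('z')): buffer="ibjzlzzqzez" (len 11), cursors c1@4 c2@7 c3@7 c4@9, authorship ...1.23.4..
After op 6 (delete): buffer="ibjlqez" (len 7), cursors c1@3 c2@4 c3@4 c4@5, authorship .......
After op 7 (move_right): buffer="ibjlqez" (len 7), cursors c1@4 c2@5 c3@5 c4@6, authorship .......
After op 8 (insert('y')): buffer="ibjlyqyyeyz" (len 11), cursors c1@5 c2@8 c3@8 c4@10, authorship ....1.23.4.
Authorship (.=original, N=cursor N): . . . . 1 . 2 3 . 4 .
Index 4: author = 1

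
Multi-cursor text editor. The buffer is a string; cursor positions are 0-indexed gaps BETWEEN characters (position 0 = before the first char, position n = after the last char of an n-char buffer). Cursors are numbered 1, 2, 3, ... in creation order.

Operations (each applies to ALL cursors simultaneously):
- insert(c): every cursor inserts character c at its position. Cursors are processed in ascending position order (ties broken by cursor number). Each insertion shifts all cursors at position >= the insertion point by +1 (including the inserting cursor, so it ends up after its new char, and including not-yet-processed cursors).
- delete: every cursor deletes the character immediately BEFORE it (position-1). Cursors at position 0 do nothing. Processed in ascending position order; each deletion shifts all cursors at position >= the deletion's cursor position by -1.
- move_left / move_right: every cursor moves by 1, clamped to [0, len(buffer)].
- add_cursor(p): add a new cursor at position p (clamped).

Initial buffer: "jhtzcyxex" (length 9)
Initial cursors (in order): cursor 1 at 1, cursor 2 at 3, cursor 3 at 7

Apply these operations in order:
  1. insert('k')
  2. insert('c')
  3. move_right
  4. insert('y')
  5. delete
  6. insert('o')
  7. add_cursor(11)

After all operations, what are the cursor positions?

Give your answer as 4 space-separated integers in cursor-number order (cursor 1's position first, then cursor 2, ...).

Answer: 5 10 17 11

Derivation:
After op 1 (insert('k')): buffer="jkhtkzcyxkex" (len 12), cursors c1@2 c2@5 c3@10, authorship .1..2....3..
After op 2 (insert('c')): buffer="jkchtkczcyxkcex" (len 15), cursors c1@3 c2@7 c3@13, authorship .11..22....33..
After op 3 (move_right): buffer="jkchtkczcyxkcex" (len 15), cursors c1@4 c2@8 c3@14, authorship .11..22....33..
After op 4 (insert('y')): buffer="jkchytkczycyxkceyx" (len 18), cursors c1@5 c2@10 c3@17, authorship .11.1.22.2...33.3.
After op 5 (delete): buffer="jkchtkczcyxkcex" (len 15), cursors c1@4 c2@8 c3@14, authorship .11..22....33..
After op 6 (insert('o')): buffer="jkchotkczocyxkceox" (len 18), cursors c1@5 c2@10 c3@17, authorship .11.1.22.2...33.3.
After op 7 (add_cursor(11)): buffer="jkchotkczocyxkceox" (len 18), cursors c1@5 c2@10 c4@11 c3@17, authorship .11.1.22.2...33.3.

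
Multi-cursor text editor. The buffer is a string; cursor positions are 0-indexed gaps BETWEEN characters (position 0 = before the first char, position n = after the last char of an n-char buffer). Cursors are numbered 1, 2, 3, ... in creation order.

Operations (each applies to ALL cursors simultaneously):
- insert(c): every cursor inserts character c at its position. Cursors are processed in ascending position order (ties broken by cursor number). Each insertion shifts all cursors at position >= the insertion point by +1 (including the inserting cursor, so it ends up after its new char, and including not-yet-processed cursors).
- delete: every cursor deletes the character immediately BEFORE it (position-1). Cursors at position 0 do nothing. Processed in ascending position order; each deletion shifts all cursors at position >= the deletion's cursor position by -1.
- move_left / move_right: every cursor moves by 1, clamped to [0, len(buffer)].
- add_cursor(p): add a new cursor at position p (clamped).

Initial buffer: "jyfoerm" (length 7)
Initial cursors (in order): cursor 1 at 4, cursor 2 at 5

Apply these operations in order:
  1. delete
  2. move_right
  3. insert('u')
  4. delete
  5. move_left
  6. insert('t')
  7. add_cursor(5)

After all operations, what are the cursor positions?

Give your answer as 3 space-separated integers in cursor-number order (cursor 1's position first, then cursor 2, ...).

Answer: 5 5 5

Derivation:
After op 1 (delete): buffer="jyfrm" (len 5), cursors c1@3 c2@3, authorship .....
After op 2 (move_right): buffer="jyfrm" (len 5), cursors c1@4 c2@4, authorship .....
After op 3 (insert('u')): buffer="jyfruum" (len 7), cursors c1@6 c2@6, authorship ....12.
After op 4 (delete): buffer="jyfrm" (len 5), cursors c1@4 c2@4, authorship .....
After op 5 (move_left): buffer="jyfrm" (len 5), cursors c1@3 c2@3, authorship .....
After op 6 (insert('t')): buffer="jyfttrm" (len 7), cursors c1@5 c2@5, authorship ...12..
After op 7 (add_cursor(5)): buffer="jyfttrm" (len 7), cursors c1@5 c2@5 c3@5, authorship ...12..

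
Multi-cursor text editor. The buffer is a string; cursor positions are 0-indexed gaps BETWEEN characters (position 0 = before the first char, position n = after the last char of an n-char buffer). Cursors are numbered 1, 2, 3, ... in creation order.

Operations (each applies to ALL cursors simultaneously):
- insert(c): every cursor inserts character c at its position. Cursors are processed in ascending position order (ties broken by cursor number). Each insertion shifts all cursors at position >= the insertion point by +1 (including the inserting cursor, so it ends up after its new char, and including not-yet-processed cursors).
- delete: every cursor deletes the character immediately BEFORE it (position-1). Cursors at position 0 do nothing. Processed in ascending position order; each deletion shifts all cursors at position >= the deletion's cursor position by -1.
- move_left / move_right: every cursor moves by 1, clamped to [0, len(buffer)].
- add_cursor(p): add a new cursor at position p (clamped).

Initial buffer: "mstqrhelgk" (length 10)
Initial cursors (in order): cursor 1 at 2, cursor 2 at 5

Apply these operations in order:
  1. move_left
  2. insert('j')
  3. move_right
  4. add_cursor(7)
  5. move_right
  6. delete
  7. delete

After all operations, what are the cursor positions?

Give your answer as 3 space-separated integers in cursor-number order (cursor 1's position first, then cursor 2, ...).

Answer: 2 2 2

Derivation:
After op 1 (move_left): buffer="mstqrhelgk" (len 10), cursors c1@1 c2@4, authorship ..........
After op 2 (insert('j')): buffer="mjstqjrhelgk" (len 12), cursors c1@2 c2@6, authorship .1...2......
After op 3 (move_right): buffer="mjstqjrhelgk" (len 12), cursors c1@3 c2@7, authorship .1...2......
After op 4 (add_cursor(7)): buffer="mjstqjrhelgk" (len 12), cursors c1@3 c2@7 c3@7, authorship .1...2......
After op 5 (move_right): buffer="mjstqjrhelgk" (len 12), cursors c1@4 c2@8 c3@8, authorship .1...2......
After op 6 (delete): buffer="mjsqjelgk" (len 9), cursors c1@3 c2@5 c3@5, authorship .1..2....
After op 7 (delete): buffer="mjelgk" (len 6), cursors c1@2 c2@2 c3@2, authorship .1....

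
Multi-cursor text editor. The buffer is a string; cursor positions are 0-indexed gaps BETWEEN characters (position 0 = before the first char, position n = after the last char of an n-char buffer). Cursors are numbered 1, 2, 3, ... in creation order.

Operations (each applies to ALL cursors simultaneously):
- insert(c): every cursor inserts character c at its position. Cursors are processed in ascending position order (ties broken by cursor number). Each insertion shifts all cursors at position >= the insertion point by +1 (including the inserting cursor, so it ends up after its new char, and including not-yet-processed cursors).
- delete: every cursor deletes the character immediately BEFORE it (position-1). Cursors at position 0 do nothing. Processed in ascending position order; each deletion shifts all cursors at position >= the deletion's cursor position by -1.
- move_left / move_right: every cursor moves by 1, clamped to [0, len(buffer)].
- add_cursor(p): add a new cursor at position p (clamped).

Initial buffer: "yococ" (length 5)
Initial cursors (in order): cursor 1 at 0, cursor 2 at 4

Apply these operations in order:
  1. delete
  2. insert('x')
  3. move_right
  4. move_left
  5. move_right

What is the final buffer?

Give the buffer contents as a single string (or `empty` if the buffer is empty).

Answer: xyocxc

Derivation:
After op 1 (delete): buffer="yocc" (len 4), cursors c1@0 c2@3, authorship ....
After op 2 (insert('x')): buffer="xyocxc" (len 6), cursors c1@1 c2@5, authorship 1...2.
After op 3 (move_right): buffer="xyocxc" (len 6), cursors c1@2 c2@6, authorship 1...2.
After op 4 (move_left): buffer="xyocxc" (len 6), cursors c1@1 c2@5, authorship 1...2.
After op 5 (move_right): buffer="xyocxc" (len 6), cursors c1@2 c2@6, authorship 1...2.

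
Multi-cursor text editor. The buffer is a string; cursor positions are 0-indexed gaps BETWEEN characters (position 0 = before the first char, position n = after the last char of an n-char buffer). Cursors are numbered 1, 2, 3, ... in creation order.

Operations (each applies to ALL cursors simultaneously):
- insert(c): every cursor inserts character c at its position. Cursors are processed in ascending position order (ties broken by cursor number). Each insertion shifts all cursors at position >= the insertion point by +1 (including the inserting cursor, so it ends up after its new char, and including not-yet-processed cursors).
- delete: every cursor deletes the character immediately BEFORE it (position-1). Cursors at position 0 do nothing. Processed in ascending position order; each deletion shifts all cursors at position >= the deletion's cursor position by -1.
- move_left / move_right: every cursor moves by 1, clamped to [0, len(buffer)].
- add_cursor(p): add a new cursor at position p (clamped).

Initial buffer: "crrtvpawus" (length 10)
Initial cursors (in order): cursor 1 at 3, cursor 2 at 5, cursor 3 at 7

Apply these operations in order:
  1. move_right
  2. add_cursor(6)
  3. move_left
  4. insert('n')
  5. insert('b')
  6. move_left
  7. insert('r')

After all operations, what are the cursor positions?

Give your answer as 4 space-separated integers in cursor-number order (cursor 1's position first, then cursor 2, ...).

Answer: 5 13 18 13

Derivation:
After op 1 (move_right): buffer="crrtvpawus" (len 10), cursors c1@4 c2@6 c3@8, authorship ..........
After op 2 (add_cursor(6)): buffer="crrtvpawus" (len 10), cursors c1@4 c2@6 c4@6 c3@8, authorship ..........
After op 3 (move_left): buffer="crrtvpawus" (len 10), cursors c1@3 c2@5 c4@5 c3@7, authorship ..........
After op 4 (insert('n')): buffer="crrntvnnpanwus" (len 14), cursors c1@4 c2@8 c4@8 c3@11, authorship ...1..24..3...
After op 5 (insert('b')): buffer="crrnbtvnnbbpanbwus" (len 18), cursors c1@5 c2@11 c4@11 c3@15, authorship ...11..2424..33...
After op 6 (move_left): buffer="crrnbtvnnbbpanbwus" (len 18), cursors c1@4 c2@10 c4@10 c3@14, authorship ...11..2424..33...
After op 7 (insert('r')): buffer="crrnrbtvnnbrrbpanrbwus" (len 22), cursors c1@5 c2@13 c4@13 c3@18, authorship ...111..242244..333...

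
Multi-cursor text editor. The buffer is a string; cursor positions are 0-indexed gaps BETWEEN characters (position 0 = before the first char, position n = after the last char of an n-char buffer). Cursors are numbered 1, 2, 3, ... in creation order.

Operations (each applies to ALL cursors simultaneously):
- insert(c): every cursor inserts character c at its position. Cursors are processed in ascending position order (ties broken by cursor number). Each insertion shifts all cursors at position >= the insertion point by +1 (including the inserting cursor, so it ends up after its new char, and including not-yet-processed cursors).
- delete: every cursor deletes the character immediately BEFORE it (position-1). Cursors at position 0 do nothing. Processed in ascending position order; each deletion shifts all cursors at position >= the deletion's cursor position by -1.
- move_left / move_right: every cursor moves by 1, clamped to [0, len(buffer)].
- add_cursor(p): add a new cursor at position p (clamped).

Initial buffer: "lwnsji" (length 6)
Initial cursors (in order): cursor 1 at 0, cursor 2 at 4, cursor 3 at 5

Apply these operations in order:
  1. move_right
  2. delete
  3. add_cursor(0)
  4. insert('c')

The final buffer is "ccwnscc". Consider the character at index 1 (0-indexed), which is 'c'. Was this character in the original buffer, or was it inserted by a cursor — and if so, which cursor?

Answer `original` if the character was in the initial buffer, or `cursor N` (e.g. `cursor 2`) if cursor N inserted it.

After op 1 (move_right): buffer="lwnsji" (len 6), cursors c1@1 c2@5 c3@6, authorship ......
After op 2 (delete): buffer="wns" (len 3), cursors c1@0 c2@3 c3@3, authorship ...
After op 3 (add_cursor(0)): buffer="wns" (len 3), cursors c1@0 c4@0 c2@3 c3@3, authorship ...
After op 4 (insert('c')): buffer="ccwnscc" (len 7), cursors c1@2 c4@2 c2@7 c3@7, authorship 14...23
Authorship (.=original, N=cursor N): 1 4 . . . 2 3
Index 1: author = 4

Answer: cursor 4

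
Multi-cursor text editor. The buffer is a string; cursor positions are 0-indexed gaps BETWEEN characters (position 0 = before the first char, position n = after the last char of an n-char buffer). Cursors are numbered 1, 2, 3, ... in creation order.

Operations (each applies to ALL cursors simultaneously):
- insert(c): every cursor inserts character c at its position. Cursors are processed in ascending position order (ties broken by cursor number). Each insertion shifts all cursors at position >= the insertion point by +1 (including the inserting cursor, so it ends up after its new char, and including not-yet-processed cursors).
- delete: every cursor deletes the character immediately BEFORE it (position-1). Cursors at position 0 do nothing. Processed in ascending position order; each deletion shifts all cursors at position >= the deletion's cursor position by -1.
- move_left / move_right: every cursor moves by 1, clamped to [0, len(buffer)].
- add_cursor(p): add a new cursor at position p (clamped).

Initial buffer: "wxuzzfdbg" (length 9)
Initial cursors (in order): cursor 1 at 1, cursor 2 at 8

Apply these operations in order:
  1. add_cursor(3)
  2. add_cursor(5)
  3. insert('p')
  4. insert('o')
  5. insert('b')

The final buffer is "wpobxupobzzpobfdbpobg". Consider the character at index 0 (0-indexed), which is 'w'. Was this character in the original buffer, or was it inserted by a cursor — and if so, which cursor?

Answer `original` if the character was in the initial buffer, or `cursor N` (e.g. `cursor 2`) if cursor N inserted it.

Answer: original

Derivation:
After op 1 (add_cursor(3)): buffer="wxuzzfdbg" (len 9), cursors c1@1 c3@3 c2@8, authorship .........
After op 2 (add_cursor(5)): buffer="wxuzzfdbg" (len 9), cursors c1@1 c3@3 c4@5 c2@8, authorship .........
After op 3 (insert('p')): buffer="wpxupzzpfdbpg" (len 13), cursors c1@2 c3@5 c4@8 c2@12, authorship .1..3..4...2.
After op 4 (insert('o')): buffer="wpoxupozzpofdbpog" (len 17), cursors c1@3 c3@7 c4@11 c2@16, authorship .11..33..44...22.
After op 5 (insert('b')): buffer="wpobxupobzzpobfdbpobg" (len 21), cursors c1@4 c3@9 c4@14 c2@20, authorship .111..333..444...222.
Authorship (.=original, N=cursor N): . 1 1 1 . . 3 3 3 . . 4 4 4 . . . 2 2 2 .
Index 0: author = original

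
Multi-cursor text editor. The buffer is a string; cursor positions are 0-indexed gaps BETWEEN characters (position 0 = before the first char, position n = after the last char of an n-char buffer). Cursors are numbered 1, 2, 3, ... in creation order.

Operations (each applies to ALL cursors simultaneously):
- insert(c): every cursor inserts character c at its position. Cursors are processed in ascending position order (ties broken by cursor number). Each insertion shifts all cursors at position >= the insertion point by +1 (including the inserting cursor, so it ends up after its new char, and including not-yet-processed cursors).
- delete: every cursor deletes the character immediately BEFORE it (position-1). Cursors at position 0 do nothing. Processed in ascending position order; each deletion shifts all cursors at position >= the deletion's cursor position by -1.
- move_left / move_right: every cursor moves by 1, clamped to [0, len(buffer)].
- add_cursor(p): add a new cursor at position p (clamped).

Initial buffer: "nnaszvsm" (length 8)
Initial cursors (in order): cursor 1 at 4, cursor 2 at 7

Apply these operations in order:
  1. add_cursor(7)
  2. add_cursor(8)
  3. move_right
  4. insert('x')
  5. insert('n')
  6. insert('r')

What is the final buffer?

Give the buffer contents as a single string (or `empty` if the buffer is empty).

After op 1 (add_cursor(7)): buffer="nnaszvsm" (len 8), cursors c1@4 c2@7 c3@7, authorship ........
After op 2 (add_cursor(8)): buffer="nnaszvsm" (len 8), cursors c1@4 c2@7 c3@7 c4@8, authorship ........
After op 3 (move_right): buffer="nnaszvsm" (len 8), cursors c1@5 c2@8 c3@8 c4@8, authorship ........
After op 4 (insert('x')): buffer="nnaszxvsmxxx" (len 12), cursors c1@6 c2@12 c3@12 c4@12, authorship .....1...234
After op 5 (insert('n')): buffer="nnaszxnvsmxxxnnn" (len 16), cursors c1@7 c2@16 c3@16 c4@16, authorship .....11...234234
After op 6 (insert('r')): buffer="nnaszxnrvsmxxxnnnrrr" (len 20), cursors c1@8 c2@20 c3@20 c4@20, authorship .....111...234234234

Answer: nnaszxnrvsmxxxnnnrrr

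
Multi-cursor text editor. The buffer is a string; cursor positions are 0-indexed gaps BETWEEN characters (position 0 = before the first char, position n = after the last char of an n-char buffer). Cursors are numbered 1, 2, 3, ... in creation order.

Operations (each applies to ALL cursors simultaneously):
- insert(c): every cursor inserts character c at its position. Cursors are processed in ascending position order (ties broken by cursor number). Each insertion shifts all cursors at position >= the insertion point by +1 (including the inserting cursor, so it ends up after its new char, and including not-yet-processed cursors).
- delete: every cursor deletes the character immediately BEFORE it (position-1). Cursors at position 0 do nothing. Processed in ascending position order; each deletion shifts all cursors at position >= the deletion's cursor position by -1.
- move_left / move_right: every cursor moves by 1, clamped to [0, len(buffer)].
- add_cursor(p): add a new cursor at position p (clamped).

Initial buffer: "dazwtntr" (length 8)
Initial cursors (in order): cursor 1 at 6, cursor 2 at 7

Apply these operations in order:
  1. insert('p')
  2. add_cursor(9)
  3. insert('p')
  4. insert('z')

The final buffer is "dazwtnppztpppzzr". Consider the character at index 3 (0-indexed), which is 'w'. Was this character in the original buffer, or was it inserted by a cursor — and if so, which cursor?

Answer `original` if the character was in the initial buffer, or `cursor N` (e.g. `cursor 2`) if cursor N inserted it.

After op 1 (insert('p')): buffer="dazwtnptpr" (len 10), cursors c1@7 c2@9, authorship ......1.2.
After op 2 (add_cursor(9)): buffer="dazwtnptpr" (len 10), cursors c1@7 c2@9 c3@9, authorship ......1.2.
After op 3 (insert('p')): buffer="dazwtnpptpppr" (len 13), cursors c1@8 c2@12 c3@12, authorship ......11.223.
After op 4 (insert('z')): buffer="dazwtnppztpppzzr" (len 16), cursors c1@9 c2@15 c3@15, authorship ......111.22323.
Authorship (.=original, N=cursor N): . . . . . . 1 1 1 . 2 2 3 2 3 .
Index 3: author = original

Answer: original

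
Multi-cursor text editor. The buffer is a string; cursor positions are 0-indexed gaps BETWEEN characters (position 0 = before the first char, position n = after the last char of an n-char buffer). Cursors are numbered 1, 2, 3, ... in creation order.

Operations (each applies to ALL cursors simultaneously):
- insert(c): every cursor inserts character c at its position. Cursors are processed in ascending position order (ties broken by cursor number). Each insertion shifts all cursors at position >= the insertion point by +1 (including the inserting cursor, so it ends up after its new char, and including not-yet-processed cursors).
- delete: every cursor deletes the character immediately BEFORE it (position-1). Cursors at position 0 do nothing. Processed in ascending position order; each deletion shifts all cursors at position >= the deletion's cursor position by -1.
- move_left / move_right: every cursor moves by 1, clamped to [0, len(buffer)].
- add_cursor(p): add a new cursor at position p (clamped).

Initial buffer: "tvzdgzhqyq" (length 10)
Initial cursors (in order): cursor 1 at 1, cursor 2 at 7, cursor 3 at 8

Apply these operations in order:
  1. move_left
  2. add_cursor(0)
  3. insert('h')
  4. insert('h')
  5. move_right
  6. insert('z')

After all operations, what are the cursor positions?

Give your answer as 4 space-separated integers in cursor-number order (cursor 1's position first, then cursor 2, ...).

After op 1 (move_left): buffer="tvzdgzhqyq" (len 10), cursors c1@0 c2@6 c3@7, authorship ..........
After op 2 (add_cursor(0)): buffer="tvzdgzhqyq" (len 10), cursors c1@0 c4@0 c2@6 c3@7, authorship ..........
After op 3 (insert('h')): buffer="hhtvzdgzhhhqyq" (len 14), cursors c1@2 c4@2 c2@9 c3@11, authorship 14......2.3...
After op 4 (insert('h')): buffer="hhhhtvzdgzhhhhhqyq" (len 18), cursors c1@4 c4@4 c2@12 c3@15, authorship 1414......22.33...
After op 5 (move_right): buffer="hhhhtvzdgzhhhhhqyq" (len 18), cursors c1@5 c4@5 c2@13 c3@16, authorship 1414......22.33...
After op 6 (insert('z')): buffer="hhhhtzzvzdgzhhhzhhqzyq" (len 22), cursors c1@7 c4@7 c2@16 c3@20, authorship 1414.14.....22.233.3..

Answer: 7 16 20 7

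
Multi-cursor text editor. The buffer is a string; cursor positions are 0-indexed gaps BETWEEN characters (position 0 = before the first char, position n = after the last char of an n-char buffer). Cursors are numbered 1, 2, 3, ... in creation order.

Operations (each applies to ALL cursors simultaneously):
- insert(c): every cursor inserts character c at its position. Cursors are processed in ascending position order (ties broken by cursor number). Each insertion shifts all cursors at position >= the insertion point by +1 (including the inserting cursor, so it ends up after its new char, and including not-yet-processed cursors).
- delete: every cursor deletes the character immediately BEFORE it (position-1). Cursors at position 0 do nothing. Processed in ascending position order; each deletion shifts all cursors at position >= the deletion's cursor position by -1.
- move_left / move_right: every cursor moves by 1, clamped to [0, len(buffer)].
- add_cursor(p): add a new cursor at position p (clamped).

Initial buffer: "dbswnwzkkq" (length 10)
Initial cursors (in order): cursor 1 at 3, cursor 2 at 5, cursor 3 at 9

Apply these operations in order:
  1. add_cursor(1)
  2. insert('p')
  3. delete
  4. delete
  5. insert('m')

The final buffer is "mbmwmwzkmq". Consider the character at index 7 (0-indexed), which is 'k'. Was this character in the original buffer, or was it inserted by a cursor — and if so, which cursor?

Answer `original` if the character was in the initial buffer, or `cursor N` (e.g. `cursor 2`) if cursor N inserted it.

Answer: original

Derivation:
After op 1 (add_cursor(1)): buffer="dbswnwzkkq" (len 10), cursors c4@1 c1@3 c2@5 c3@9, authorship ..........
After op 2 (insert('p')): buffer="dpbspwnpwzkkpq" (len 14), cursors c4@2 c1@5 c2@8 c3@13, authorship .4..1..2....3.
After op 3 (delete): buffer="dbswnwzkkq" (len 10), cursors c4@1 c1@3 c2@5 c3@9, authorship ..........
After op 4 (delete): buffer="bwwzkq" (len 6), cursors c4@0 c1@1 c2@2 c3@5, authorship ......
After op 5 (insert('m')): buffer="mbmwmwzkmq" (len 10), cursors c4@1 c1@3 c2@5 c3@9, authorship 4.1.2...3.
Authorship (.=original, N=cursor N): 4 . 1 . 2 . . . 3 .
Index 7: author = original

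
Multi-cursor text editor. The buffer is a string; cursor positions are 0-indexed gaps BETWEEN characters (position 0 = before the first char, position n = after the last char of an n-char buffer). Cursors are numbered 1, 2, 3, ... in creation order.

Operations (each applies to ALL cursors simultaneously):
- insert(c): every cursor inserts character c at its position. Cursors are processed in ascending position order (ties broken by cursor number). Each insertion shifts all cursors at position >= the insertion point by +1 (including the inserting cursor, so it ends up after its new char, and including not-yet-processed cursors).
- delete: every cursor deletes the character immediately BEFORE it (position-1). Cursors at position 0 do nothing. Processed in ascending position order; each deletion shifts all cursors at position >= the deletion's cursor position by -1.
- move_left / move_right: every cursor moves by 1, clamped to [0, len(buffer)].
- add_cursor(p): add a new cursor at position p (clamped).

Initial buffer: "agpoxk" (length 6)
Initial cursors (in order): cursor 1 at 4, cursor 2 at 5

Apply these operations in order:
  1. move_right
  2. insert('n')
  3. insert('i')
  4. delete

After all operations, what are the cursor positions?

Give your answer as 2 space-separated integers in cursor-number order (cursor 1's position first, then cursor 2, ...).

After op 1 (move_right): buffer="agpoxk" (len 6), cursors c1@5 c2@6, authorship ......
After op 2 (insert('n')): buffer="agpoxnkn" (len 8), cursors c1@6 c2@8, authorship .....1.2
After op 3 (insert('i')): buffer="agpoxnikni" (len 10), cursors c1@7 c2@10, authorship .....11.22
After op 4 (delete): buffer="agpoxnkn" (len 8), cursors c1@6 c2@8, authorship .....1.2

Answer: 6 8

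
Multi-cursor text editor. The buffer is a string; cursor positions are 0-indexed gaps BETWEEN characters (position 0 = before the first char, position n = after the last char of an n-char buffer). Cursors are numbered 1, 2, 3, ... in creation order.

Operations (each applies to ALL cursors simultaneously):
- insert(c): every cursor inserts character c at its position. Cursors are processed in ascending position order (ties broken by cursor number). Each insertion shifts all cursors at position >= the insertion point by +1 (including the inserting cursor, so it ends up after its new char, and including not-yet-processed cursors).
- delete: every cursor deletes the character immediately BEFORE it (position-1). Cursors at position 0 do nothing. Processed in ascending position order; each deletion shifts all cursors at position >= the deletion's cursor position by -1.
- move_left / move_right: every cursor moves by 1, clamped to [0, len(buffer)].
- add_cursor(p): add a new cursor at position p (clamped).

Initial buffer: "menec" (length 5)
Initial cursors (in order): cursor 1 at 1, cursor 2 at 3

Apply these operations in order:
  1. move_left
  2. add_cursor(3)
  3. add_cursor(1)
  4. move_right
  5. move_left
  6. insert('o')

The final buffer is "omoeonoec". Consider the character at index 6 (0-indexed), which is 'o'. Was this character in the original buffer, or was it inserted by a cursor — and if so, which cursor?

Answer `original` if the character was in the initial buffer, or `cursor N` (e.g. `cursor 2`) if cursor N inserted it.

After op 1 (move_left): buffer="menec" (len 5), cursors c1@0 c2@2, authorship .....
After op 2 (add_cursor(3)): buffer="menec" (len 5), cursors c1@0 c2@2 c3@3, authorship .....
After op 3 (add_cursor(1)): buffer="menec" (len 5), cursors c1@0 c4@1 c2@2 c3@3, authorship .....
After op 4 (move_right): buffer="menec" (len 5), cursors c1@1 c4@2 c2@3 c3@4, authorship .....
After op 5 (move_left): buffer="menec" (len 5), cursors c1@0 c4@1 c2@2 c3@3, authorship .....
After op 6 (insert('o')): buffer="omoeonoec" (len 9), cursors c1@1 c4@3 c2@5 c3@7, authorship 1.4.2.3..
Authorship (.=original, N=cursor N): 1 . 4 . 2 . 3 . .
Index 6: author = 3

Answer: cursor 3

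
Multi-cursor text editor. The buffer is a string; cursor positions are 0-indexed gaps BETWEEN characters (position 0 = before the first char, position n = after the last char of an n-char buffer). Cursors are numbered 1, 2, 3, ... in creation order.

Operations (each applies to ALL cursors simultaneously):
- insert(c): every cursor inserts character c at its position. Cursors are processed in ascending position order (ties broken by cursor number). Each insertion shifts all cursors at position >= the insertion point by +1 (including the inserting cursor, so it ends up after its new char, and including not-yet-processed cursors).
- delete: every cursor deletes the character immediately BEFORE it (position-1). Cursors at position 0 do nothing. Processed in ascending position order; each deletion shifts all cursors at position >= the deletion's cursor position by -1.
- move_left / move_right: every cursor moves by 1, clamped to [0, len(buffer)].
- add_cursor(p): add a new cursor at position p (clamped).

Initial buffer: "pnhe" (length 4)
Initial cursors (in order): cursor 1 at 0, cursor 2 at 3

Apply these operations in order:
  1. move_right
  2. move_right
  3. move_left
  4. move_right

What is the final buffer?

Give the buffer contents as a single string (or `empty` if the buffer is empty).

After op 1 (move_right): buffer="pnhe" (len 4), cursors c1@1 c2@4, authorship ....
After op 2 (move_right): buffer="pnhe" (len 4), cursors c1@2 c2@4, authorship ....
After op 3 (move_left): buffer="pnhe" (len 4), cursors c1@1 c2@3, authorship ....
After op 4 (move_right): buffer="pnhe" (len 4), cursors c1@2 c2@4, authorship ....

Answer: pnhe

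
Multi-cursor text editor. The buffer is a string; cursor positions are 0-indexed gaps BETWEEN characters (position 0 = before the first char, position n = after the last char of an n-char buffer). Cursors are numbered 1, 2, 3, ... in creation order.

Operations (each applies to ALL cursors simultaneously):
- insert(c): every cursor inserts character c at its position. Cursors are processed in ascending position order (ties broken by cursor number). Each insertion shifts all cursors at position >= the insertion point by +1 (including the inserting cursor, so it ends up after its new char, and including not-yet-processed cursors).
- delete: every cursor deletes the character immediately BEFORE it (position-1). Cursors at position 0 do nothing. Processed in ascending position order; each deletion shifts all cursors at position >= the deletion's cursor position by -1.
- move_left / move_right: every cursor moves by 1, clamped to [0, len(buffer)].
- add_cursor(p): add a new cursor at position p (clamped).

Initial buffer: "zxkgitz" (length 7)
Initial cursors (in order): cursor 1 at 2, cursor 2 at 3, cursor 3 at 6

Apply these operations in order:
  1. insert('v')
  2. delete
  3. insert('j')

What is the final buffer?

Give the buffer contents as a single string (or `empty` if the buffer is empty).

After op 1 (insert('v')): buffer="zxvkvgitvz" (len 10), cursors c1@3 c2@5 c3@9, authorship ..1.2...3.
After op 2 (delete): buffer="zxkgitz" (len 7), cursors c1@2 c2@3 c3@6, authorship .......
After op 3 (insert('j')): buffer="zxjkjgitjz" (len 10), cursors c1@3 c2@5 c3@9, authorship ..1.2...3.

Answer: zxjkjgitjz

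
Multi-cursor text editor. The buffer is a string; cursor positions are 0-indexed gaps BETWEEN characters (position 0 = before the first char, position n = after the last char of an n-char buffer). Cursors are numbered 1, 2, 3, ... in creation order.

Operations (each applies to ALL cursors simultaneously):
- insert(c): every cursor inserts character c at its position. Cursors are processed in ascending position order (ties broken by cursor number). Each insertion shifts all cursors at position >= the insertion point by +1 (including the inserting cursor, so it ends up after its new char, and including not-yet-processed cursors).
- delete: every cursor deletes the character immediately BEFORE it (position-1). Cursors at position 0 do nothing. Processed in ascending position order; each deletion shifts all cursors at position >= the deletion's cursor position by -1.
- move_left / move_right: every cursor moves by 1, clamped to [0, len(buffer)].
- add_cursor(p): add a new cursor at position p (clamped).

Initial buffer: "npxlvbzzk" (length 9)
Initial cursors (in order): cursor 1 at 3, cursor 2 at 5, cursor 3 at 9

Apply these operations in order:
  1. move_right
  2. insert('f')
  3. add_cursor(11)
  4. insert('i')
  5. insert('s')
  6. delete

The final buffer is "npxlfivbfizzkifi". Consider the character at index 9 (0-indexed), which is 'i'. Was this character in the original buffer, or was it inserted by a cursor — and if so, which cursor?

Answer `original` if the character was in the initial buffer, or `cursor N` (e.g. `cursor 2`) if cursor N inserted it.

Answer: cursor 2

Derivation:
After op 1 (move_right): buffer="npxlvbzzk" (len 9), cursors c1@4 c2@6 c3@9, authorship .........
After op 2 (insert('f')): buffer="npxlfvbfzzkf" (len 12), cursors c1@5 c2@8 c3@12, authorship ....1..2...3
After op 3 (add_cursor(11)): buffer="npxlfvbfzzkf" (len 12), cursors c1@5 c2@8 c4@11 c3@12, authorship ....1..2...3
After op 4 (insert('i')): buffer="npxlfivbfizzkifi" (len 16), cursors c1@6 c2@10 c4@14 c3@16, authorship ....11..22...433
After op 5 (insert('s')): buffer="npxlfisvbfiszzkisfis" (len 20), cursors c1@7 c2@12 c4@17 c3@20, authorship ....111..222...44333
After op 6 (delete): buffer="npxlfivbfizzkifi" (len 16), cursors c1@6 c2@10 c4@14 c3@16, authorship ....11..22...433
Authorship (.=original, N=cursor N): . . . . 1 1 . . 2 2 . . . 4 3 3
Index 9: author = 2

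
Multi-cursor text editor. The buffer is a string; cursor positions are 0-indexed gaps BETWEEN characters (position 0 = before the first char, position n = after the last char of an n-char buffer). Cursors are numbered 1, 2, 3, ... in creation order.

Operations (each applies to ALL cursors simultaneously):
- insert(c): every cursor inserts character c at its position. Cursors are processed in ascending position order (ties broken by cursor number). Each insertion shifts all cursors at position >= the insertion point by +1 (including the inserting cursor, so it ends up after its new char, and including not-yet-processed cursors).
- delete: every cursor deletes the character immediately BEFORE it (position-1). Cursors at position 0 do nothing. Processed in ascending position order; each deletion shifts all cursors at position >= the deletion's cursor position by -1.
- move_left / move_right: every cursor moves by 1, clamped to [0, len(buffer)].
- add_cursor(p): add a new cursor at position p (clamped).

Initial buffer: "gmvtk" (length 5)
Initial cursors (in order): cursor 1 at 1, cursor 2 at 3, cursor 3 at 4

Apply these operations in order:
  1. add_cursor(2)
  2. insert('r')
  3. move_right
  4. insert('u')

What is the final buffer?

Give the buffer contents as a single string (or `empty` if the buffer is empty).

After op 1 (add_cursor(2)): buffer="gmvtk" (len 5), cursors c1@1 c4@2 c2@3 c3@4, authorship .....
After op 2 (insert('r')): buffer="grmrvrtrk" (len 9), cursors c1@2 c4@4 c2@6 c3@8, authorship .1.4.2.3.
After op 3 (move_right): buffer="grmrvrtrk" (len 9), cursors c1@3 c4@5 c2@7 c3@9, authorship .1.4.2.3.
After op 4 (insert('u')): buffer="grmurvurturku" (len 13), cursors c1@4 c4@7 c2@10 c3@13, authorship .1.14.42.23.3

Answer: grmurvurturku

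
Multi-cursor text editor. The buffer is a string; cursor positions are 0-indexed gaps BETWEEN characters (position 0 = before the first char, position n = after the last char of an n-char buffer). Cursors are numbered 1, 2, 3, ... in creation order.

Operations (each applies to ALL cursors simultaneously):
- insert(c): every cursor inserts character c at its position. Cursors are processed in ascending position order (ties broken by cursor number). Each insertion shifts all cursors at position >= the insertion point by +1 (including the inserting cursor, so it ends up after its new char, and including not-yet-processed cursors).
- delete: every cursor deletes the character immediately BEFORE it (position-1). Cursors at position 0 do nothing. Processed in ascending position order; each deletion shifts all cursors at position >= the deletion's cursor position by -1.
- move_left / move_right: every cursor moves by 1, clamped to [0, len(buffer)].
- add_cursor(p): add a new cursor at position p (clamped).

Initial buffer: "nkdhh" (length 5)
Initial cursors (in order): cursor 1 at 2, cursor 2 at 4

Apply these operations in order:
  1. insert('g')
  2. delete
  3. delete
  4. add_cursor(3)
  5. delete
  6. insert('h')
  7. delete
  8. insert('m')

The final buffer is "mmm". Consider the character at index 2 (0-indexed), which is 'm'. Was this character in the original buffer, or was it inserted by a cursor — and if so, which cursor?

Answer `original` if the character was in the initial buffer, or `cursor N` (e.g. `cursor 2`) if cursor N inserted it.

Answer: cursor 3

Derivation:
After op 1 (insert('g')): buffer="nkgdhgh" (len 7), cursors c1@3 c2@6, authorship ..1..2.
After op 2 (delete): buffer="nkdhh" (len 5), cursors c1@2 c2@4, authorship .....
After op 3 (delete): buffer="ndh" (len 3), cursors c1@1 c2@2, authorship ...
After op 4 (add_cursor(3)): buffer="ndh" (len 3), cursors c1@1 c2@2 c3@3, authorship ...
After op 5 (delete): buffer="" (len 0), cursors c1@0 c2@0 c3@0, authorship 
After op 6 (insert('h')): buffer="hhh" (len 3), cursors c1@3 c2@3 c3@3, authorship 123
After op 7 (delete): buffer="" (len 0), cursors c1@0 c2@0 c3@0, authorship 
After op 8 (insert('m')): buffer="mmm" (len 3), cursors c1@3 c2@3 c3@3, authorship 123
Authorship (.=original, N=cursor N): 1 2 3
Index 2: author = 3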